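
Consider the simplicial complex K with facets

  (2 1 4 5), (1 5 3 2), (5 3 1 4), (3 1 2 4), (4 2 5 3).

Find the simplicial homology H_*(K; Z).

Order the vertices as 1 < 2 < 3 < 4 < 5. Listing each simplex with vertices in this order, K has dimension 3 with simplices:

  0-simplices (5): [1], [2], [3], [4], [5]
  1-simplices (10): [1,2], [1,3], [1,4], [1,5], [2,3], [2,4], [2,5], [3,4], [3,5], [4,5]
  2-simplices (10): [1,2,3], [1,2,4], [1,2,5], [1,3,4], [1,3,5], [1,4,5], [2,3,4], [2,3,5], [2,4,5], [3,4,5]
  3-simplices (5): [1,2,3,4], [1,2,3,5], [1,2,4,5], [1,3,4,5], [2,3,4,5]

giving chain groups C_0 ≅ Z^5, C_1 ≅ Z^10, C_2 ≅ Z^10, C_3 ≅ Z^5.

Boundary ∂_1: C_1 → C_0 sends each edge [p,q] (with p < q) to q − p.
The resulting 5×10 matrix has rank 4, and its Smith normal form has invariant factors (1,1,1,1).

∂_2: C_2 → C_1 maps a triangle to the signed sum of its edges. For instance
  ∂[3,4,5] = [4,5] − [3,5] + [3,4],
  ∂[2,4,5] = [4,5] − [2,5] + [2,4].
The resulting 10×10 matrix has rank 6, and its Smith normal form has invariant factors (1,1,1,1,1,1).

The boundary map ∂_3: C_3 → C_2 sends each 3-simplex σ to the alternating sum Σ_i (−1)^i (σ with its i-th vertex removed). For instance
  ∂[2,3,4,5] = [3,4,5] − [2,4,5] + [2,3,5] − [2,3,4],
  ∂[1,2,3,4] = [2,3,4] − [1,3,4] + [1,2,4] − [1,2,3].
This gives a 10×5 integer matrix of rank 4; reducing to Smith normal form yields diagonal entries (1,1,1,1).

Reading off H_k = ker ∂_k / im ∂_{k+1}:

  H_0: rank C_0 − rank ∂_1 = 5 − 4 = 1, and the invariant factors of ∂_1 are all 1, so H_0 ≅ Z.
  H_1: rank ker ∂_1 − rank ∂_2 = (10 − 4) − 6 = 0, and the invariant factors of ∂_2 are all 1, so H_1 ≅ 0.
  H_2: rank ker ∂_2 − rank ∂_3 = (10 − 6) − 4 = 0, and the invariant factors of ∂_3 are all 1, so H_2 ≅ 0.
  H_3: rank ker ∂_3 − rank ∂_4 = (5 − 4) − 0 = 1, and there is no ∂_4, so H_3 ≅ Z.

H_0 ≅ Z,  H_1 = 0,  H_2 = 0,  H_3 ≅ Z.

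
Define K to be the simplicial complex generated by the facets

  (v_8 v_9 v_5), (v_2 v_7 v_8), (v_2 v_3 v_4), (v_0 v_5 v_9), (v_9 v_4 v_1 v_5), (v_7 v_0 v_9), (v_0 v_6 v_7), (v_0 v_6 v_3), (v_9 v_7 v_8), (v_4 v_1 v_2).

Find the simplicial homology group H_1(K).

H_1 = Z^2.

We work with the vertex ordering v_0 < v_1 < v_2 < v_3 < v_4 < v_5 < v_6 < v_7 < v_8 < v_9. The simplices of K, each written with vertices in increasing order, are:

  0-simplices (10): [v_0], [v_1], [v_2], [v_3], [v_4], [v_5], [v_6], [v_7], [v_8], [v_9]
  1-simplices (23): (23 of them)
  2-simplices (13): (13 of them)
  3-simplices (1): [v_1,v_4,v_5,v_9]

Hence C_0 ≅ Z^10, C_1 ≅ Z^23, C_2 ≅ Z^13, C_3 ≅ Z^1.

Boundary ∂_1: C_1 → C_0 maps an edge to its endpoints' difference, ∂[p,q] = q − p. For instance
  ∂[v_4,v_5] = [v_5] − [v_4].
As a 10×23 matrix over Z this has rank 9, with invariant factors (1,1,1,1,1,1,1,1,1).

The boundary map ∂_2: C_2 → C_1 sends each 2-simplex [p,q,r] to [q,r] − [p,r] + [p,q]. For instance
  ∂[v_7,v_8,v_9] = [v_8,v_9] − [v_7,v_9] + [v_7,v_8],
  ∂[v_2,v_7,v_8] = [v_7,v_8] − [v_2,v_8] + [v_2,v_7].
The resulting 23×13 matrix has rank 12, and its Smith normal form has invariant factors (1,1,1,1,1,1,1,1,1,1,1,1).

∂_3: C_3 → C_2 sends each 3-simplex σ to the alternating sum Σ_i (−1)^i (σ with its i-th vertex removed). For instance
  ∂[v_1,v_4,v_5,v_9] = [v_4,v_5,v_9] − [v_1,v_5,v_9] + [v_1,v_4,v_9] − [v_1,v_4,v_5].
The 13×1 boundary matrix has rank 1 and Smith normal form diag(1).

Computing H_k = (kernel of ∂_k) / (image of ∂_{k+1}):

  H_1: rank ker ∂_1 − rank ∂_2 = (23 − 9) − 12 = 2, and the invariant factors of ∂_2 are all 1, so H_1 = Z^2.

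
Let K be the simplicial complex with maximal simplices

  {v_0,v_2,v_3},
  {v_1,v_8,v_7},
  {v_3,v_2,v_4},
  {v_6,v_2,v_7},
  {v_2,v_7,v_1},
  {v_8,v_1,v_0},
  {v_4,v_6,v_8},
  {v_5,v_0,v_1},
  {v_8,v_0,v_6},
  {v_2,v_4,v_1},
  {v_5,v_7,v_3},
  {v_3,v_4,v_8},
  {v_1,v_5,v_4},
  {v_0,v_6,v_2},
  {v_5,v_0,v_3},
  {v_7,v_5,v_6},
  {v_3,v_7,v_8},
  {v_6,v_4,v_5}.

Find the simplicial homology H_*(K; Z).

Order the vertices as v_0 < v_1 < v_2 < v_3 < v_4 < v_5 < v_6 < v_7 < v_8. Listing each simplex with vertices in this order, K has dimension 2 with simplices:

  0-simplices (9): [v_0], [v_1], [v_2], [v_3], [v_4], [v_5], [v_6], [v_7], [v_8]
  1-simplices (27): (27 of them)
  2-simplices (18): (18 of them)

so the chain groups are C_0 ≅ Z^9, C_1 ≅ Z^27, C_2 ≅ Z^18.

∂_1: C_1 → C_0 sends each edge [p,q] (with p < q) to q − p. For instance
  ∂[v_1,v_5] = [v_5] − [v_1].
The 9×27 boundary matrix has rank 8 and Smith normal form diag(1,1,1,1,1,1,1,1).

Boundary ∂_2: C_2 → C_1 acts by ∂[p,q,r] = [q,r] − [p,r] + [p,q]. For instance
  ∂[v_1,v_4,v_5] = [v_4,v_5] − [v_1,v_5] + [v_1,v_4],
  ∂[v_0,v_1,v_8] = [v_1,v_8] − [v_0,v_8] + [v_0,v_1].
This gives a 27×18 integer matrix of rank 17; reducing to Smith normal form yields diagonal entries (1,1,1,1,1,1,1,1,1,1,1,1,1,1,1,1,1).

Now H_k = ker ∂_k / im ∂_{k+1}, so:

  H_0: rank C_0 − rank ∂_1 = 9 − 8 = 1, and the invariant factors of ∂_1 are all 1, so H_0 = Z.
  H_1: rank ker ∂_1 − rank ∂_2 = (27 − 8) − 17 = 2, and the invariant factors of ∂_2 are all 1, so H_1 = Z^2.
  H_2: rank ker ∂_2 − rank ∂_3 = (18 − 17) − 0 = 1, and there is no ∂_3, so H_2 = Z.

As a check, the Euler characteristic is 9 − 27 + 18 = 0, which agrees with 1 − 2 + 1 = 0.
(K is a triangulation of the torus T^2.)

H_0 = Z,  H_1 = Z^2,  H_2 = Z.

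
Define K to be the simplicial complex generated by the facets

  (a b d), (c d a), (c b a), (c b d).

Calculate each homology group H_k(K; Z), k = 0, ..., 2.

We work with the vertex ordering a < b < c < d. The simplices of K, each written with vertices in increasing order, are:

  0-simplices (4): a, b, c, d
  1-simplices (6): ab, ac, ad, bc, bd, cd
  2-simplices (4): abc, abd, acd, bcd

giving chain groups C_0 ≅ Z^4, C_1 ≅ Z^6, C_2 ≅ Z^4.

∂_1: C_1 → C_0 maps an edge to its endpoints' difference, ∂[p,q] = q − p. For instance
  ∂cd = d − c.
The 4×6 boundary matrix has rank 3 and Smith normal form diag(1,1,1).

∂_2: C_2 → C_1 sends each 2-simplex [p,q,r] to [q,r] − [p,r] + [p,q]. For instance
  ∂acd = cd − ad + ac,
  ∂abd = bd − ad + ab.
As a 6×4 matrix over Z this has rank 3, with invariant factors (1,1,1).

Reading off H_k = ker ∂_k / im ∂_{k+1}:

  H_0: rank C_0 − rank ∂_1 = 4 − 3 = 1, and the invariant factors of ∂_1 are all 1, so H_0 = Z.
  H_1: rank ker ∂_1 − rank ∂_2 = (6 − 3) − 3 = 0, and the invariant factors of ∂_2 are all 1, so H_1 = 0.
  H_2: rank ker ∂_2 − rank ∂_3 = (4 − 3) − 0 = 1, and there is no ∂_3, so H_2 = Z.

As a check, the Euler characteristic is 4 − 6 + 4 = 2, which agrees with 1 − 0 + 1 = 2.

H_0 ≅ Z,  H_1 = 0,  H_2 ≅ Z.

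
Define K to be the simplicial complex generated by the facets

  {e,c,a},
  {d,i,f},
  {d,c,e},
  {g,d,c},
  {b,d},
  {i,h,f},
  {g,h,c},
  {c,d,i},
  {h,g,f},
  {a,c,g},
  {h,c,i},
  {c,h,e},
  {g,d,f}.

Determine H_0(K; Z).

K has 9 vertices, 19 edges, 12 triangles.
rank ∂_0 = 0, rank ∂_1 = 8 ⇒ b_0 = 9 − 0 − 8 = 1; all invariant factors of ∂_1 are 1 so no torsion. So H_0 = Z.

H_0 ≅ Z.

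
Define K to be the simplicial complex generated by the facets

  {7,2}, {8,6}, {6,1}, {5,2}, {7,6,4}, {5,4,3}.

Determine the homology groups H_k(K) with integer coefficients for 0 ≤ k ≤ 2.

Order the vertices as 1 < 2 < 3 < 4 < 5 < 6 < 7 < 8. Listing each simplex with vertices in this order, K has dimension 2 with simplices:

  0-simplices (8): [1], [2], [3], [4], [5], [6], [7], [8]
  1-simplices (10): [1,6], [2,5], [2,7], [3,4], [3,5], [4,5], [4,6], [4,7], [6,7], [6,8]
  2-simplices (2): [3,4,5], [4,6,7]

Hence C_0 ≅ Z^8, C_1 ≅ Z^10, C_2 ≅ Z^2.

The boundary map ∂_1: C_1 → C_0 maps an edge to its endpoints' difference, ∂[p,q] = q − p.
The resulting 8×10 matrix has rank 7, and its Smith normal form has invariant factors (1,1,1,1,1,1,1).

∂_2: C_2 → C_1 maps a triangle to the signed sum of its edges. For instance
  ∂[4,6,7] = [6,7] − [4,7] + [4,6],
  ∂[3,4,5] = [4,5] − [3,5] + [3,4].
The resulting 10×2 matrix has rank 2, and its Smith normal form has invariant factors (1,1).

Now H_k = ker ∂_k / im ∂_{k+1}, so:

  H_0: rank C_0 − rank ∂_1 = 8 − 7 = 1, and the invariant factors of ∂_1 are all 1, so H_0 ≅ Z.
  H_1: rank ker ∂_1 − rank ∂_2 = (10 − 7) − 2 = 1, and the invariant factors of ∂_2 are all 1, so H_1 ≅ Z.
  H_2: rank ker ∂_2 − rank ∂_3 = (2 − 2) − 0 = 0, and there is no ∂_3, so H_2 ≅ 0.

H_0 ≅ Z,  H_1 ≅ Z,  H_2 = 0.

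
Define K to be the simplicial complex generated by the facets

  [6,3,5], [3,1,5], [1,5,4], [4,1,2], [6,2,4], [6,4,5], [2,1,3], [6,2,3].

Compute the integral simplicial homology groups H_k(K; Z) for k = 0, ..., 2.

H_0 = Z,  H_1 = 0,  H_2 = Z.

We work with the vertex ordering 1 < 2 < 3 < 4 < 5 < 6. The simplices of K, each written with vertices in increasing order, are:

  0-simplices (6): [1], [2], [3], [4], [5], [6]
  1-simplices (12): [1,2], [1,3], [1,4], [1,5], [2,3], [2,4], [2,6], [3,5], [3,6], [4,5], [4,6], [5,6]
  2-simplices (8): [1,2,3], [1,2,4], [1,3,5], [1,4,5], [2,3,6], [2,4,6], [3,5,6], [4,5,6]

Hence C_0 ≅ Z^6, C_1 ≅ Z^12, C_2 ≅ Z^8.

∂_1: C_1 → C_0 maps an edge to its endpoints' difference, ∂[p,q] = q − p.
The 6×12 boundary matrix has rank 5 and Smith normal form diag(1,1,1,1,1).

∂_2: C_2 → C_1 acts by ∂[p,q,r] = [q,r] − [p,r] + [p,q]. For instance
  ∂[2,3,6] = [3,6] − [2,6] + [2,3],
  ∂[1,2,4] = [2,4] − [1,4] + [1,2].
This gives a 12×8 integer matrix of rank 7; reducing to Smith normal form yields diagonal entries (1,1,1,1,1,1,1).

Reading off H_k = ker ∂_k / im ∂_{k+1}:

  H_0: rank C_0 − rank ∂_1 = 6 − 5 = 1, and the invariant factors of ∂_1 are all 1, so H_0 ≅ Z.
  H_1: rank ker ∂_1 − rank ∂_2 = (12 − 5) − 7 = 0, and the invariant factors of ∂_2 are all 1, so H_1 ≅ 0.
  H_2: rank ker ∂_2 − rank ∂_3 = (8 − 7) − 0 = 1, and there is no ∂_3, so H_2 ≅ Z.

As a check, the Euler characteristic is 6 − 12 + 8 = 2, which agrees with 1 − 0 + 1 = 2.
(K is a triangulation of the 2-sphere S^2.)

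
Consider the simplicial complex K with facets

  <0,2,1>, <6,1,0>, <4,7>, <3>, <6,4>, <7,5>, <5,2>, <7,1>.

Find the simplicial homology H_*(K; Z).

H_0 ≅ Z^2,  H_1 ≅ Z^2,  H_2 = 0.

Fix the vertex order 0 < 1 < 2 < 3 < 4 < 5 < 6 < 7 and write every simplex with vertices in increasing order. Then dim K = 2 and the simplices of K are:

  0-simplices (8): [0], [1], [2], [3], [4], [5], [6], [7]
  1-simplices (10): [0,1], [0,2], [0,6], [1,2], [1,6], [1,7], [2,5], [4,6], [4,7], [5,7]
  2-simplices (2): [0,1,2], [0,1,6]

so the chain groups are C_0 ≅ Z^8, C_1 ≅ Z^10, C_2 ≅ Z^2.

The boundary map ∂_1: C_1 → C_0 sends each edge [p,q] (with p < q) to q − p. For instance
  ∂[1,6] = [6] − [1].
The resulting 8×10 matrix has rank 6, and its Smith normal form has invariant factors (1,1,1,1,1,1).

∂_2: C_2 → C_1 acts by ∂[p,q,r] = [q,r] − [p,r] + [p,q]. For instance
  ∂[0,1,6] = [1,6] − [0,6] + [0,1],
  ∂[0,1,2] = [1,2] − [0,2] + [0,1].
This gives a 10×2 integer matrix of rank 2; reducing to Smith normal form yields diagonal entries (1,1).

From H_k ≅ ker(∂_k) / im(∂_{k+1}) we obtain:

  H_0: rank C_0 − rank ∂_1 = 8 − 6 = 2, and the invariant factors of ∂_1 are all 1, so H_0 = Z^2.
  H_1: rank ker ∂_1 − rank ∂_2 = (10 − 6) − 2 = 2, and the invariant factors of ∂_2 are all 1, so H_1 = Z^2.
  H_2: rank ker ∂_2 − rank ∂_3 = (2 − 2) − 0 = 0, and there is no ∂_3, so H_2 = 0.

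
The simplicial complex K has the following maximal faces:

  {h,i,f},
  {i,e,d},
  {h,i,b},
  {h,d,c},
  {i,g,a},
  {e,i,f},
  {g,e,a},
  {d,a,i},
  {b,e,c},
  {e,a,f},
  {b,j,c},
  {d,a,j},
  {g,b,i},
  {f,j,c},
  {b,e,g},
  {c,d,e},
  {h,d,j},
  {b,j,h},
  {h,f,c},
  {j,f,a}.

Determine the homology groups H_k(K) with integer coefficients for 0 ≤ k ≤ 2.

H_0 ≅ Z,  H_1 ≅ Z ⊕ Z/2,  H_2 = 0.

Take the total order a < b < c < d < e < f < g < h < i < j on the vertex set. Then K (dimension 2) consists of the simplices:

  0-simplices (10): a, b, c, d, e, f, g, h, i, j
  1-simplices (30): ad, ae, af, ag, ai, aj, bc, be, bg, bh, bi, bj, cd, ce, cf, ch, cj, de, dh, di, dj, ef, eg, ei, fh, fi, fj, gi, hi, hj
  2-simplices (20): adi, adj, aef, aeg, afj, agi, bce, bcj, beg, bgi, bhi, bhj, cde, cdh, cfh, cfj, dei, dhj, efi, fhi

giving chain groups C_0 ≅ Z^10, C_1 ≅ Z^30, C_2 ≅ Z^20.

∂_1: C_1 → C_0 maps an edge to its endpoints' difference, ∂[p,q] = q − p. For instance
  ∂dj = j − d.
The 10×30 boundary matrix has rank 9 and Smith normal form diag(1,1,1,1,1,1,1,1,1).

∂_2: C_2 → C_1 maps a triangle to the signed sum of its edges. For instance
  ∂adi = di − ai + ad,
  ∂bce = ce − be + bc.
The resulting 30×20 matrix has rank 20, and its Smith normal form has invariant factors (1,1,1,1,1,1,1,1,1,1,1,1,1,1,1,1,1,1,1,2).

From H_k ≅ ker(∂_k) / im(∂_{k+1}) we obtain:

  H_0: rank C_0 − rank ∂_1 = 10 − 9 = 1, and the invariant factors of ∂_1 are all 1, so H_0 ≅ Z.
  H_1: rank ker ∂_1 − rank ∂_2 = (30 − 9) − 20 = 1, and ∂_2 has invariant factor 2 > 1, so H_1 ≅ Z ⊕ Z/2.
  H_2: rank ker ∂_2 − rank ∂_3 = (20 − 20) − 0 = 0, and there is no ∂_3, so H_2 ≅ 0.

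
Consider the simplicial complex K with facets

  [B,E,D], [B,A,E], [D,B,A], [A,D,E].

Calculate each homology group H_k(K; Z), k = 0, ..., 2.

H_0 ≅ Z,  H_1 = 0,  H_2 ≅ Z.

Order the vertices as A < B < D < E. Listing each simplex with vertices in this order, K has dimension 2 with simplices:

  0-simplices (4): A, B, D, E
  1-simplices (6): AB, AD, AE, BD, BE, DE
  2-simplices (4): ABD, ABE, ADE, BDE

Hence C_0 ≅ Z^4, C_1 ≅ Z^6, C_2 ≅ Z^4.

The boundary map ∂_1: C_1 → C_0 is given by ∂[p,q] = [q] − [p]. For instance
  ∂BD = D − B.
The 4×6 boundary matrix has rank 3 and Smith normal form diag(1,1,1).

Boundary ∂_2: C_2 → C_1 acts by ∂[p,q,r] = [q,r] − [p,r] + [p,q]. For instance
  ∂BDE = DE − BE + BD,
  ∂ABD = BD − AD + AB.
The 6×4 boundary matrix has rank 3 and Smith normal form diag(1,1,1).

Computing H_k = (kernel of ∂_k) / (image of ∂_{k+1}):

  H_0: rank C_0 − rank ∂_1 = 4 − 3 = 1, and the invariant factors of ∂_1 are all 1, so H_0 ≅ Z.
  H_1: rank ker ∂_1 − rank ∂_2 = (6 − 3) − 3 = 0, and the invariant factors of ∂_2 are all 1, so H_1 ≅ 0.
  H_2: rank ker ∂_2 − rank ∂_3 = (4 − 3) − 0 = 1, and there is no ∂_3, so H_2 ≅ Z.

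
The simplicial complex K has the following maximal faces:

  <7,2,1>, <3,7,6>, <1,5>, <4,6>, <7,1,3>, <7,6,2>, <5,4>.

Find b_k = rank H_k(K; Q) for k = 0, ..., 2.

Take the total order 1 < 2 < 3 < 4 < 5 < 6 < 7 on the vertex set. Then K (dimension 2) consists of the simplices:

  0-simplices (7): [1], [2], [3], [4], [5], [6], [7]
  1-simplices (11): [1,2], [1,3], [1,5], [1,7], [2,6], [2,7], [3,6], [3,7], [4,5], [4,6], [6,7]
  2-simplices (4): [1,2,7], [1,3,7], [2,6,7], [3,6,7]

so the chain groups are C_0 ≅ Z^7, C_1 ≅ Z^11, C_2 ≅ Z^4.

The boundary map ∂_1: C_1 → C_0 maps an edge to its endpoints' difference, ∂[p,q] = q − p. For instance
  ∂[3,7] = [7] − [3].
This gives a 7×11 integer matrix of rank 6; reducing to Smith normal form yields diagonal entries (1,1,1,1,1,1).

The boundary map ∂_2: C_2 → C_1 acts by ∂[p,q,r] = [q,r] − [p,r] + [p,q]. For instance
  ∂[1,2,7] = [2,7] − [1,7] + [1,2],
  ∂[2,6,7] = [6,7] − [2,7] + [2,6].
The resulting 11×4 matrix has rank 4, and its Smith normal form has invariant factors (1,1,1,1).

Computing H_k = (kernel of ∂_k) / (image of ∂_{k+1}):

  H_0: rank C_0 − rank ∂_1 = 7 − 6 = 1, and the invariant factors of ∂_1 are all 1, so H_0 = Z.
  H_1: rank ker ∂_1 − rank ∂_2 = (11 − 6) − 4 = 1, and the invariant factors of ∂_2 are all 1, so H_1 = Z.
  H_2: rank ker ∂_2 − rank ∂_3 = (4 − 4) − 0 = 0, and there is no ∂_3, so H_2 = 0.

As a check, the Euler characteristic is 7 − 11 + 4 = 0, which agrees with 1 − 1 + 0 = 0.

Hence the Betti numbers are b_0 = 1, b_1 = 1, b_2 = 0.

b_0 = 1, b_1 = 1, b_2 = 0.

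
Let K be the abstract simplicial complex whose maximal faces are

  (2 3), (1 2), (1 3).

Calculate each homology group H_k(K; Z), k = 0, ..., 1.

Order the vertices as 1 < 2 < 3. Listing each simplex with vertices in this order, K has dimension 1 with simplices:

  0-simplices (3): [1], [2], [3]
  1-simplices (3): [1,2], [1,3], [2,3]

giving chain groups C_0 ≅ Z^3, C_1 ≅ Z^3.

The boundary map ∂_1: C_1 → C_0 maps an edge to its endpoints' difference, ∂[p,q] = q − p.
The resulting 3×3 matrix has rank 2, and its Smith normal form has invariant factors (1,1).

Computing H_k = (kernel of ∂_k) / (image of ∂_{k+1}):

  H_0: rank C_0 − rank ∂_1 = 3 − 2 = 1, and the invariant factors of ∂_1 are all 1, so H_0 = Z.
  H_1: rank ker ∂_1 − rank ∂_2 = (3 − 2) − 0 = 1, and there is no ∂_2, so H_1 = Z.

As a check, the Euler characteristic is 3 − 3 = 0, which agrees with 1 − 1 = 0.

H_0 ≅ Z,  H_1 ≅ Z.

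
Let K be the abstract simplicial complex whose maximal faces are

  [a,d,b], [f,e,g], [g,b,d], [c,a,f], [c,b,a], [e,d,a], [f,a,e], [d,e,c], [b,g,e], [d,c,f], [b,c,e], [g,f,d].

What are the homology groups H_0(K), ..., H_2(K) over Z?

We work with the vertex ordering a < b < c < d < e < f < g. The simplices of K, each written with vertices in increasing order, are:

  0-simplices (7): a, b, c, d, e, f, g
  1-simplices (18): ab, ac, ad, ae, af, bc, bd, be, bg, cd, ce, cf, de, df, dg, ef, eg, fg
  2-simplices (12): abc, abd, acf, ade, aef, bce, bdg, beg, cde, cdf, dfg, efg

Hence C_0 ≅ Z^7, C_1 ≅ Z^18, C_2 ≅ Z^12.

The boundary map ∂_1: C_1 → C_0 is given by ∂[p,q] = [q] − [p]. For instance
  ∂de = e − d.
The resulting 7×18 matrix has rank 6, and its Smith normal form has invariant factors (1,1,1,1,1,1).

The boundary map ∂_2: C_2 → C_1 sends each 2-simplex [p,q,r] to [q,r] − [p,r] + [p,q]. For instance
  ∂bdg = dg − bg + bd,
  ∂efg = fg − eg + ef.
The 18×12 boundary matrix has rank 12 and Smith normal form diag(1,1,1,1,1,1,1,1,1,1,1,2).

Now H_k = ker ∂_k / im ∂_{k+1}, so:

  H_0: rank C_0 − rank ∂_1 = 7 − 6 = 1, and the invariant factors of ∂_1 are all 1, so H_0 ≅ Z.
  H_1: rank ker ∂_1 − rank ∂_2 = (18 − 6) − 12 = 0, and ∂_2 has invariant factor 2 > 1, so H_1 ≅ Z_2.
  H_2: rank ker ∂_2 − rank ∂_3 = (12 − 12) − 0 = 0, and there is no ∂_3, so H_2 ≅ 0.

As a check, the Euler characteristic is 7 − 18 + 12 = 1, which agrees with 1 − 0 + 0 = 1.

H_0 ≅ Z,  H_1 ≅ Z_2,  H_2 = 0.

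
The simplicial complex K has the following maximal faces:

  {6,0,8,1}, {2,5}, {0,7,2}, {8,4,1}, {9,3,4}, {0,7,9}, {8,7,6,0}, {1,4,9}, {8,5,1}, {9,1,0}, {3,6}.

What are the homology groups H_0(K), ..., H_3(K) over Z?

H_0 = Z,  H_1 = Z^2,  H_2 = 0,  H_3 = 0.

Fix the vertex order 0 < 1 < 2 < 3 < 4 < 5 < 6 < 7 < 8 < 9 and write every simplex with vertices in increasing order. Then dim K = 3 and the simplices of K are:

  0-simplices (10): [0], [1], [2], [3], [4], [5], [6], [7], [8], [9]
  1-simplices (23): [0,1], [0,2], [0,6], [0,7], [0,8], [0,9], [1,4], [1,5], [1,6], [1,8], [1,9], [2,5], [2,7], [3,4], [3,6], [3,9], [4,8], [4,9], [5,8], [6,7], [6,8], [7,8], [7,9]
  2-simplices (14): [0,1,6], [0,1,8], [0,1,9], [0,2,7], [0,6,7], [0,6,8], [0,7,8], [0,7,9], [1,4,8], [1,4,9], [1,5,8], [1,6,8], [3,4,9], [6,7,8]
  3-simplices (2): [0,1,6,8], [0,6,7,8]

giving chain groups C_0 ≅ Z^10, C_1 ≅ Z^23, C_2 ≅ Z^14, C_3 ≅ Z^2.

∂_1: C_1 → C_0 sends each edge [p,q] (with p < q) to q − p. For instance
  ∂[4,8] = [8] − [4].
This gives a 10×23 integer matrix of rank 9; reducing to Smith normal form yields diagonal entries (1,1,1,1,1,1,1,1,1).

∂_2: C_2 → C_1 acts by ∂[p,q,r] = [q,r] − [p,r] + [p,q]. For instance
  ∂[0,6,8] = [6,8] − [0,8] + [0,6],
  ∂[0,7,9] = [7,9] − [0,9] + [0,7].
The 23×14 boundary matrix has rank 12 and Smith normal form diag(1,1,1,1,1,1,1,1,1,1,1,1).

The boundary map ∂_3: C_3 → C_2 sends each 3-simplex σ to the alternating sum Σ_i (−1)^i (σ with its i-th vertex removed). For instance
  ∂[0,1,6,8] = [1,6,8] − [0,6,8] + [0,1,8] − [0,1,6],
  ∂[0,6,7,8] = [6,7,8] − [0,7,8] + [0,6,8] − [0,6,7].
The resulting 14×2 matrix has rank 2, and its Smith normal form has invariant factors (1,1).

Reading off H_k = ker ∂_k / im ∂_{k+1}:

  H_0: rank C_0 − rank ∂_1 = 10 − 9 = 1, and the invariant factors of ∂_1 are all 1, so H_0 ≅ Z.
  H_1: rank ker ∂_1 − rank ∂_2 = (23 − 9) − 12 = 2, and the invariant factors of ∂_2 are all 1, so H_1 ≅ Z^2.
  H_2: rank ker ∂_2 − rank ∂_3 = (14 − 12) − 2 = 0, and the invariant factors of ∂_3 are all 1, so H_2 ≅ 0.
  H_3: rank ker ∂_3 − rank ∂_4 = (2 − 2) − 0 = 0, and there is no ∂_4, so H_3 ≅ 0.

As a check, the Euler characteristic is 10 − 23 + 14 − 2 = -1, which agrees with 1 − 2 + 0 − 0 = -1.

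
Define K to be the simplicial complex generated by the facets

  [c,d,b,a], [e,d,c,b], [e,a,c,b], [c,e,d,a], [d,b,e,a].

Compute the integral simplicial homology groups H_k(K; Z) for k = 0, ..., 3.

Order the vertices as a < b < c < d < e. Listing each simplex with vertices in this order, K has dimension 3 with simplices:

  0-simplices (5): a, b, c, d, e
  1-simplices (10): ab, ac, ad, ae, bc, bd, be, cd, ce, de
  2-simplices (10): abc, abd, abe, acd, ace, ade, bcd, bce, bde, cde
  3-simplices (5): abcd, abce, abde, acde, bcde

giving chain groups C_0 ≅ Z^5, C_1 ≅ Z^10, C_2 ≅ Z^10, C_3 ≅ Z^5.

∂_1: C_1 → C_0 sends each edge [p,q] (with p < q) to q − p.
This gives a 5×10 integer matrix of rank 4; reducing to Smith normal form yields diagonal entries (1,1,1,1).

Boundary ∂_2: C_2 → C_1 sends each 2-simplex [p,q,r] to [q,r] − [p,r] + [p,q]. For instance
  ∂ade = de − ae + ad,
  ∂abc = bc − ac + ab.
The 10×10 boundary matrix has rank 6 and Smith normal form diag(1,1,1,1,1,1).

Boundary ∂_3: C_3 → C_2 sends each 3-simplex σ to the alternating sum Σ_i (−1)^i (σ with its i-th vertex removed). For instance
  ∂abcd = bcd − acd + abd − abc,
  ∂abde = bde − ade + abe − abd.
The 10×5 boundary matrix has rank 4 and Smith normal form diag(1,1,1,1).

Reading off H_k = ker ∂_k / im ∂_{k+1}:

  H_0: rank C_0 − rank ∂_1 = 5 − 4 = 1, and the invariant factors of ∂_1 are all 1, so H_0 ≅ Z.
  H_1: rank ker ∂_1 − rank ∂_2 = (10 − 4) − 6 = 0, and the invariant factors of ∂_2 are all 1, so H_1 ≅ 0.
  H_2: rank ker ∂_2 − rank ∂_3 = (10 − 6) − 4 = 0, and the invariant factors of ∂_3 are all 1, so H_2 ≅ 0.
  H_3: rank ker ∂_3 − rank ∂_4 = (5 − 4) − 0 = 1, and there is no ∂_4, so H_3 ≅ Z.

(K is a triangulation of the 3-sphere S^3.)

H_0 = Z,  H_1 = 0,  H_2 = 0,  H_3 = Z.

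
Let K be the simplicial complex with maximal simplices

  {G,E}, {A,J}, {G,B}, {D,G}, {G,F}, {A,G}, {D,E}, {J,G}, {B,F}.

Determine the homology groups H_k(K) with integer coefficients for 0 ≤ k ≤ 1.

Fix the vertex order A < B < D < E < F < G < J and write every simplex with vertices in increasing order. Then dim K = 1 and the simplices of K are:

  0-simplices (7): A, B, D, E, F, G, J
  1-simplices (9): AG, AJ, BF, BG, DE, DG, EG, FG, GJ

so the chain groups are C_0 ≅ Z^7, C_1 ≅ Z^9.

Boundary ∂_1: C_1 → C_0 maps an edge to its endpoints' difference, ∂[p,q] = q − p.
The 7×9 boundary matrix has rank 6 and Smith normal form diag(1,1,1,1,1,1).

From H_k ≅ ker(∂_k) / im(∂_{k+1}) we obtain:

  H_0: rank C_0 − rank ∂_1 = 7 − 6 = 1, and the invariant factors of ∂_1 are all 1, so H_0 ≅ Z.
  H_1: rank ker ∂_1 − rank ∂_2 = (9 − 6) − 0 = 3, and there is no ∂_2, so H_1 ≅ Z^3.

H_0 = Z,  H_1 = Z^3.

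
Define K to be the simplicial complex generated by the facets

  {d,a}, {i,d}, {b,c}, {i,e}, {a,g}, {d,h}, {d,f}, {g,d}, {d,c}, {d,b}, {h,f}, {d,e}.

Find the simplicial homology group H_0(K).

H_0 ≅ Z.

Order the vertices as a < b < c < d < e < f < g < h < i. Listing each simplex with vertices in this order, K has dimension 1 with simplices:

  0-simplices (9): a, b, c, d, e, f, g, h, i
  1-simplices (12): ad, ag, bc, bd, cd, de, df, dg, dh, di, ei, fh

giving chain groups C_0 ≅ Z^9, C_1 ≅ Z^12.

Boundary ∂_1: C_1 → C_0 is given by ∂[p,q] = [q] − [p]. For instance
  ∂dg = g − d.
As a 9×12 matrix over Z this has rank 8, with invariant factors (1,1,1,1,1,1,1,1).

Now H_k = ker ∂_k / im ∂_{k+1}, so:

  H_0: rank C_0 − rank ∂_1 = 9 − 8 = 1, and the invariant factors of ∂_1 are all 1, so H_0 = Z.

(K is a triangulation of a wedge of 4 circles.)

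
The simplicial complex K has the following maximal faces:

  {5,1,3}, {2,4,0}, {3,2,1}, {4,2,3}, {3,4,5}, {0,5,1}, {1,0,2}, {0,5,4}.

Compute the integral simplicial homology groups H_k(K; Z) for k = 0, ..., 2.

H_0 ≅ Z,  H_1 = 0,  H_2 ≅ Z.

Fix the vertex order 0 < 1 < 2 < 3 < 4 < 5 and write every simplex with vertices in increasing order. Then dim K = 2 and the simplices of K are:

  0-simplices (6): [0], [1], [2], [3], [4], [5]
  1-simplices (12): [0,1], [0,2], [0,4], [0,5], [1,2], [1,3], [1,5], [2,3], [2,4], [3,4], [3,5], [4,5]
  2-simplices (8): [0,1,2], [0,1,5], [0,2,4], [0,4,5], [1,2,3], [1,3,5], [2,3,4], [3,4,5]

giving chain groups C_0 ≅ Z^6, C_1 ≅ Z^12, C_2 ≅ Z^8.

The boundary map ∂_1: C_1 → C_0 maps an edge to its endpoints' difference, ∂[p,q] = q − p. For instance
  ∂[0,2] = [2] − [0].
The resulting 6×12 matrix has rank 5, and its Smith normal form has invariant factors (1,1,1,1,1).

∂_2: C_2 → C_1 sends each 2-simplex [p,q,r] to [q,r] − [p,r] + [p,q]. For instance
  ∂[1,2,3] = [2,3] − [1,3] + [1,2],
  ∂[0,4,5] = [4,5] − [0,5] + [0,4].
As a 12×8 matrix over Z this has rank 7, with invariant factors (1,1,1,1,1,1,1).

Computing H_k = (kernel of ∂_k) / (image of ∂_{k+1}):

  H_0: rank C_0 − rank ∂_1 = 6 − 5 = 1, and the invariant factors of ∂_1 are all 1, so H_0 = Z.
  H_1: rank ker ∂_1 − rank ∂_2 = (12 − 5) − 7 = 0, and the invariant factors of ∂_2 are all 1, so H_1 = 0.
  H_2: rank ker ∂_2 − rank ∂_3 = (8 − 7) − 0 = 1, and there is no ∂_3, so H_2 = Z.

As a check, the Euler characteristic is 6 − 12 + 8 = 2, which agrees with 1 − 0 + 1 = 2.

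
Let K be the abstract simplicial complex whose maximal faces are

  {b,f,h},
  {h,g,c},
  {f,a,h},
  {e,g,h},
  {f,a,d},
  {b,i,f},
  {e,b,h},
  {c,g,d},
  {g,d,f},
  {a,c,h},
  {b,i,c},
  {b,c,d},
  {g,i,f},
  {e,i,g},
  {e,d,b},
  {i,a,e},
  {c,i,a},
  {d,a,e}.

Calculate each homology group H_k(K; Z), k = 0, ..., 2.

H_0 ≅ Z,  H_1 ≅ Z^2,  H_2 ≅ Z.

We work with the vertex ordering a < b < c < d < e < f < g < h < i. The simplices of K, each written with vertices in increasing order, are:

  0-simplices (9): a, b, c, d, e, f, g, h, i
  1-simplices (27): ac, ad, ae, af, ah, ai, bc, bd, be, bf, bh, bi, cd, cg, ch, ci, de, df, dg, eg, eh, ei, fg, fh, fi, gh, gi
  2-simplices (18): ach, aci, ade, adf, aei, afh, bcd, bci, bde, beh, bfh, bfi, cdg, cgh, dfg, egh, egi, fgi

so the chain groups are C_0 ≅ Z^9, C_1 ≅ Z^27, C_2 ≅ Z^18.

Boundary ∂_1: C_1 → C_0 sends each edge [p,q] (with p < q) to q − p.
The resulting 9×27 matrix has rank 8, and its Smith normal form has invariant factors (1,1,1,1,1,1,1,1).

The boundary map ∂_2: C_2 → C_1 acts by ∂[p,q,r] = [q,r] − [p,r] + [p,q]. For instance
  ∂aci = ci − ai + ac,
  ∂cgh = gh − ch + cg.
The 27×18 boundary matrix has rank 17 and Smith normal form diag(1,1,1,1,1,1,1,1,1,1,1,1,1,1,1,1,1).

From H_k ≅ ker(∂_k) / im(∂_{k+1}) we obtain:

  H_0: rank C_0 − rank ∂_1 = 9 − 8 = 1, and the invariant factors of ∂_1 are all 1, so H_0 = Z.
  H_1: rank ker ∂_1 − rank ∂_2 = (27 − 8) − 17 = 2, and the invariant factors of ∂_2 are all 1, so H_1 = Z^2.
  H_2: rank ker ∂_2 − rank ∂_3 = (18 − 17) − 0 = 1, and there is no ∂_3, so H_2 = Z.

(K is a triangulation of the torus T^2.)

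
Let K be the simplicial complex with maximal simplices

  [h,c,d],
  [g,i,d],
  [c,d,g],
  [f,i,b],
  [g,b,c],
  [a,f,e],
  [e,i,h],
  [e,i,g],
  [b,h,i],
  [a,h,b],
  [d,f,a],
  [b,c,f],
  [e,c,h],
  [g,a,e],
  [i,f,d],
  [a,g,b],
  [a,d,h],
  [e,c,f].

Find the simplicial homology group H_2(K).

Fix the vertex order a < b < c < d < e < f < g < h < i and write every simplex with vertices in increasing order. Then dim K = 2 and the simplices of K are:

  0-simplices (9): a, b, c, d, e, f, g, h, i
  1-simplices (27): ab, ad, ae, af, ag, ah, bc, bf, bg, bh, bi, cd, ce, cf, cg, ch, df, dg, dh, di, ef, eg, eh, ei, fi, gi, hi
  2-simplices (18): abg, abh, adf, adh, aef, aeg, bcf, bcg, bfi, bhi, cdg, cdh, cef, ceh, dfi, dgi, egi, ehi

so the chain groups are C_0 ≅ Z^9, C_1 ≅ Z^27, C_2 ≅ Z^18.

The boundary map ∂_1: C_1 → C_0 is given by ∂[p,q] = [q] − [p]. For instance
  ∂df = f − d.
The resulting 9×27 matrix has rank 8, and its Smith normal form has invariant factors (1,1,1,1,1,1,1,1).

Boundary ∂_2: C_2 → C_1 acts by ∂[p,q,r] = [q,r] − [p,r] + [p,q]. For instance
  ∂bcf = cf − bf + bc,
  ∂abg = bg − ag + ab.
The 27×18 boundary matrix has rank 17 and Smith normal form diag(1,1,1,1,1,1,1,1,1,1,1,1,1,1,1,1,1).

Now H_k = ker ∂_k / im ∂_{k+1}, so:

  H_2: rank ker ∂_2 − rank ∂_3 = (18 − 17) − 0 = 1, and there is no ∂_3, so H_2 = Z.

H_2 ≅ Z.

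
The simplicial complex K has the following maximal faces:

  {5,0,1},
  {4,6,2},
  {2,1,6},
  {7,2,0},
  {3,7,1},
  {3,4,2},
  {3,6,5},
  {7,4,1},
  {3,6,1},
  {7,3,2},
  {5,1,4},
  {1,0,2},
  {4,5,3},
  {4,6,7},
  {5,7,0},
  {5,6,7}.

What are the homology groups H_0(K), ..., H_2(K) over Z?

H_0 = Z,  H_1 = Z^2,  H_2 = Z.

K has 8 vertices, 24 edges, 16 triangles.
rank ∂_0 = 0, rank ∂_1 = 7 ⇒ b_0 = 8 − 0 − 7 = 1; all invariant factors of ∂_1 are 1 so no torsion. So H_0 ≅ Z.
rank ∂_1 = 7, rank ∂_2 = 15 ⇒ b_1 = 24 − 7 − 15 = 2; all invariant factors of ∂_2 are 1 so no torsion. So H_1 ≅ Z^2.
rank ∂_2 = 15, rank ∂_3 = 0 ⇒ b_2 = 16 − 15 − 0 = 1. So H_2 ≅ Z.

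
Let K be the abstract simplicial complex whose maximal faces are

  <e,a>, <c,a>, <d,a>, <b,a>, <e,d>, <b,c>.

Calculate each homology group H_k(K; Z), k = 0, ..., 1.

H_0 = Z,  H_1 = Z^2.

K has 5 vertices, 6 edges.
rank ∂_0 = 0, rank ∂_1 = 4 ⇒ b_0 = 5 − 0 − 4 = 1; all invariant factors of ∂_1 are 1 so no torsion. So H_0 ≅ Z.
rank ∂_1 = 4, rank ∂_2 = 0 ⇒ b_1 = 6 − 4 − 0 = 2. So H_1 ≅ Z^2.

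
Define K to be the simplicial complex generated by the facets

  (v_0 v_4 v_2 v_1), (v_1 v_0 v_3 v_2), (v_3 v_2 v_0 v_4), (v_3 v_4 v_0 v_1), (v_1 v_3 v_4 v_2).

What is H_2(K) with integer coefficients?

H_2 = 0.

K has 5 vertices, 10 edges, 10 triangles, 5 3-simplices.
rank ∂_2 = 6, rank ∂_3 = 4 ⇒ b_2 = 10 − 6 − 4 = 0; all invariant factors of ∂_3 are 1 so no torsion. So H_2 ≅ 0.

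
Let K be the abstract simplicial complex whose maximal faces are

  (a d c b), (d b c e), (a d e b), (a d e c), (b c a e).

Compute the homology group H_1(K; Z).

We work with the vertex ordering a < b < c < d < e. The simplices of K, each written with vertices in increasing order, are:

  0-simplices (5): a, b, c, d, e
  1-simplices (10): ab, ac, ad, ae, bc, bd, be, cd, ce, de
  2-simplices (10): abc, abd, abe, acd, ace, ade, bcd, bce, bde, cde
  3-simplices (5): abcd, abce, abde, acde, bcde

so the chain groups are C_0 ≅ Z^5, C_1 ≅ Z^10, C_2 ≅ Z^10, C_3 ≅ Z^5.

Boundary ∂_1: C_1 → C_0 sends each edge [p,q] (with p < q) to q − p. For instance
  ∂ab = b − a.
As a 5×10 matrix over Z this has rank 4, with invariant factors (1,1,1,1).

Boundary ∂_2: C_2 → C_1 sends each 2-simplex [p,q,r] to [q,r] − [p,r] + [p,q]. For instance
  ∂ace = ce − ae + ac,
  ∂cde = de − ce + cd.
The 10×10 boundary matrix has rank 6 and Smith normal form diag(1,1,1,1,1,1).

∂_3: C_3 → C_2 sends each 3-simplex σ to the alternating sum Σ_i (−1)^i (σ with its i-th vertex removed). For instance
  ∂abde = bde − ade + abe − abd,
  ∂acde = cde − ade + ace − acd.
As a 10×5 matrix over Z this has rank 4, with invariant factors (1,1,1,1).

From H_k ≅ ker(∂_k) / im(∂_{k+1}) we obtain:

  H_1: rank ker ∂_1 − rank ∂_2 = (10 − 4) − 6 = 0, and the invariant factors of ∂_2 are all 1, so H_1 ≅ 0.

H_1 ≅ 0.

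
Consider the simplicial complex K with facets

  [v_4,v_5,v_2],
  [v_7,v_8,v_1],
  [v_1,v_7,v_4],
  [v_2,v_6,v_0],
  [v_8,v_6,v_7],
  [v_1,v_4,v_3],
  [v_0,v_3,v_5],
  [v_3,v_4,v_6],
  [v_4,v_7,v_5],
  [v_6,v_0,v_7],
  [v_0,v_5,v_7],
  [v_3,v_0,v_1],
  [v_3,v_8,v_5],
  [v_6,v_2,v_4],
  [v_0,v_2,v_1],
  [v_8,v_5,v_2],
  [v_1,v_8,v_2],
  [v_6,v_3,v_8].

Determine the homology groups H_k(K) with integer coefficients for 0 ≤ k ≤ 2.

H_0 ≅ Z,  H_1 ≅ Z^2,  H_2 ≅ Z.

Take the total order v_0 < v_1 < v_2 < v_3 < v_4 < v_5 < v_6 < v_7 < v_8 on the vertex set. Then K (dimension 2) consists of the simplices:

  0-simplices (9): [v_0], [v_1], [v_2], [v_3], [v_4], [v_5], [v_6], [v_7], [v_8]
  1-simplices (27): (27 of them)
  2-simplices (18): (18 of them)

giving chain groups C_0 ≅ Z^9, C_1 ≅ Z^27, C_2 ≅ Z^18.

∂_1: C_1 → C_0 sends each edge [p,q] (with p < q) to q − p. For instance
  ∂[v_0,v_5] = [v_5] − [v_0].
The 9×27 boundary matrix has rank 8 and Smith normal form diag(1,1,1,1,1,1,1,1).

The boundary map ∂_2: C_2 → C_1 maps a triangle to the signed sum of its edges. For instance
  ∂[v_3,v_6,v_8] = [v_6,v_8] − [v_3,v_8] + [v_3,v_6],
  ∂[v_3,v_4,v_6] = [v_4,v_6] − [v_3,v_6] + [v_3,v_4].
The 27×18 boundary matrix has rank 17 and Smith normal form diag(1,1,1,1,1,1,1,1,1,1,1,1,1,1,1,1,1).

From H_k ≅ ker(∂_k) / im(∂_{k+1}) we obtain:

  H_0: rank C_0 − rank ∂_1 = 9 − 8 = 1, and the invariant factors of ∂_1 are all 1, so H_0 = Z.
  H_1: rank ker ∂_1 − rank ∂_2 = (27 − 8) − 17 = 2, and the invariant factors of ∂_2 are all 1, so H_1 = Z^2.
  H_2: rank ker ∂_2 − rank ∂_3 = (18 − 17) − 0 = 1, and there is no ∂_3, so H_2 = Z.

As a check, the Euler characteristic is 9 − 27 + 18 = 0, which agrees with 1 − 2 + 1 = 0.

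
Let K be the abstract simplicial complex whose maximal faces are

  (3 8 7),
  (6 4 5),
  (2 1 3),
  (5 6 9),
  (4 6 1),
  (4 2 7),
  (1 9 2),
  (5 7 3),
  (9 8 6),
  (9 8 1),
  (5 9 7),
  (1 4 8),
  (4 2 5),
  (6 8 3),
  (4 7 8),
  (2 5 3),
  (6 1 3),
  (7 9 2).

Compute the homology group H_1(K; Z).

Order the vertices as 1 < 2 < 3 < 4 < 5 < 6 < 7 < 8 < 9. Listing each simplex with vertices in this order, K has dimension 2 with simplices:

  0-simplices (9): [1], [2], [3], [4], [5], [6], [7], [8], [9]
  1-simplices (27): (27 of them)
  2-simplices (18): [1,2,3], [1,2,9], [1,3,6], [1,4,6], [1,4,8], [1,8,9], [2,3,5], [2,4,5], [2,4,7], [2,7,9], [3,5,7], [3,6,8], [3,7,8], [4,5,6], [4,7,8], [5,6,9], [5,7,9], [6,8,9]

so the chain groups are C_0 ≅ Z^9, C_1 ≅ Z^27, C_2 ≅ Z^18.

The boundary map ∂_1: C_1 → C_0 sends each edge [p,q] (with p < q) to q − p.
As a 9×27 matrix over Z this has rank 8, with invariant factors (1,1,1,1,1,1,1,1).

The boundary map ∂_2: C_2 → C_1 maps a triangle to the signed sum of its edges. For instance
  ∂[3,6,8] = [6,8] − [3,8] + [3,6],
  ∂[1,4,6] = [4,6] − [1,6] + [1,4].
The resulting 27×18 matrix has rank 18, and its Smith normal form has invariant factors (1,1,1,1,1,1,1,1,1,1,1,1,1,1,1,1,1,2).

Reading off H_k = ker ∂_k / im ∂_{k+1}:

  H_1: rank ker ∂_1 − rank ∂_2 = (27 − 8) − 18 = 1, and ∂_2 has invariant factor 2 > 1, so H_1 = Z ⊕ Z/2.

H_1 ≅ Z ⊕ Z/2.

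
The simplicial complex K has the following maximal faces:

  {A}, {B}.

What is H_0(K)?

Take the total order A < B on the vertex set. Then K (dimension 0) consists of the simplices:

  0-simplices (2): A, B

Hence C_0 ≅ Z^2.

Reading off H_k = ker ∂_k / im ∂_{k+1}:

  H_0: rank C_0 − rank ∂_1 = 2 − 0 = 2, and there is no ∂_1, so H_0 = Z^2.

H_0 ≅ Z^2.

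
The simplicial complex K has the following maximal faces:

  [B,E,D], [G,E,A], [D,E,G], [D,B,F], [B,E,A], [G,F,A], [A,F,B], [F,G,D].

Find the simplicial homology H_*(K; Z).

H_0 = Z,  H_1 = 0,  H_2 = Z.

K has 6 vertices, 12 edges, 8 triangles.
rank ∂_0 = 0, rank ∂_1 = 5 ⇒ b_0 = 6 − 0 − 5 = 1; all invariant factors of ∂_1 are 1 so no torsion. So H_0 ≅ Z.
rank ∂_1 = 5, rank ∂_2 = 7 ⇒ b_1 = 12 − 5 − 7 = 0; all invariant factors of ∂_2 are 1 so no torsion. So H_1 ≅ 0.
rank ∂_2 = 7, rank ∂_3 = 0 ⇒ b_2 = 8 − 7 − 0 = 1. So H_2 ≅ Z.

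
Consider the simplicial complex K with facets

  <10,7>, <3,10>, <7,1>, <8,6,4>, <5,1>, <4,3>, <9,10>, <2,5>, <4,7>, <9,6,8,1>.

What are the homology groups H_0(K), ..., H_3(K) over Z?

H_0 = Z,  H_1 = Z^3,  H_2 = 0,  H_3 = 0.

Order the vertices as 1 < 2 < 3 < 4 < 5 < 6 < 7 < 8 < 9 < 10. Listing each simplex with vertices in this order, K has dimension 3 with simplices:

  0-simplices (10): [1], [2], [3], [4], [5], [6], [7], [8], [9], [10]
  1-simplices (16): [1,5], [1,6], [1,7], [1,8], [1,9], [2,5], [3,4], [3,10], [4,6], [4,7], [4,8], [6,8], [6,9], [7,10], [8,9], [9,10]
  2-simplices (5): [1,6,8], [1,6,9], [1,8,9], [4,6,8], [6,8,9]
  3-simplices (1): [1,6,8,9]

Hence C_0 ≅ Z^10, C_1 ≅ Z^16, C_2 ≅ Z^5, C_3 ≅ Z^1.

Boundary ∂_1: C_1 → C_0 sends each edge [p,q] (with p < q) to q − p.
The resulting 10×16 matrix has rank 9, and its Smith normal form has invariant factors (1,1,1,1,1,1,1,1,1).

Boundary ∂_2: C_2 → C_1 acts by ∂[p,q,r] = [q,r] − [p,r] + [p,q]. For instance
  ∂[4,6,8] = [6,8] − [4,8] + [4,6],
  ∂[1,8,9] = [8,9] − [1,9] + [1,8].
As a 16×5 matrix over Z this has rank 4, with invariant factors (1,1,1,1).

∂_3: C_3 → C_2 sends each 3-simplex σ to the alternating sum Σ_i (−1)^i (σ with its i-th vertex removed). For instance
  ∂[1,6,8,9] = [6,8,9] − [1,8,9] + [1,6,9] − [1,6,8].
As a 5×1 matrix over Z this has rank 1, with invariant factors (1).

Now H_k = ker ∂_k / im ∂_{k+1}, so:

  H_0: rank C_0 − rank ∂_1 = 10 − 9 = 1, and the invariant factors of ∂_1 are all 1, so H_0 = Z.
  H_1: rank ker ∂_1 − rank ∂_2 = (16 − 9) − 4 = 3, and the invariant factors of ∂_2 are all 1, so H_1 = Z^3.
  H_2: rank ker ∂_2 − rank ∂_3 = (5 − 4) − 1 = 0, and the invariant factors of ∂_3 are all 1, so H_2 = 0.
  H_3: rank ker ∂_3 − rank ∂_4 = (1 − 1) − 0 = 0, and there is no ∂_4, so H_3 = 0.

As a check, the Euler characteristic is 10 − 16 + 5 − 1 = -2, which agrees with 1 − 3 + 0 − 0 = -2.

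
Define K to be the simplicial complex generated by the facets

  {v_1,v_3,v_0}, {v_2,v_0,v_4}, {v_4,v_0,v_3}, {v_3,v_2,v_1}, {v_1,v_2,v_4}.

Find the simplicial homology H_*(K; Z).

Order the vertices as v_0 < v_1 < v_2 < v_3 < v_4. Listing each simplex with vertices in this order, K has dimension 2 with simplices:

  0-simplices (5): [v_0], [v_1], [v_2], [v_3], [v_4]
  1-simplices (10): [v_0,v_1], [v_0,v_2], [v_0,v_3], [v_0,v_4], [v_1,v_2], [v_1,v_3], [v_1,v_4], [v_2,v_3], [v_2,v_4], [v_3,v_4]
  2-simplices (5): [v_0,v_1,v_3], [v_0,v_2,v_4], [v_0,v_3,v_4], [v_1,v_2,v_3], [v_1,v_2,v_4]

so the chain groups are C_0 ≅ Z^5, C_1 ≅ Z^10, C_2 ≅ Z^5.

The boundary map ∂_1: C_1 → C_0 sends each edge [p,q] (with p < q) to q − p. For instance
  ∂[v_2,v_4] = [v_4] − [v_2].
As a 5×10 matrix over Z this has rank 4, with invariant factors (1,1,1,1).

Boundary ∂_2: C_2 → C_1 acts by ∂[p,q,r] = [q,r] − [p,r] + [p,q]. For instance
  ∂[v_0,v_2,v_4] = [v_2,v_4] − [v_0,v_4] + [v_0,v_2],
  ∂[v_1,v_2,v_4] = [v_2,v_4] − [v_1,v_4] + [v_1,v_2].
This gives a 10×5 integer matrix of rank 5; reducing to Smith normal form yields diagonal entries (1,1,1,1,1).

From H_k ≅ ker(∂_k) / im(∂_{k+1}) we obtain:

  H_0: rank C_0 − rank ∂_1 = 5 − 4 = 1, and the invariant factors of ∂_1 are all 1, so H_0 ≅ Z.
  H_1: rank ker ∂_1 − rank ∂_2 = (10 − 4) − 5 = 1, and the invariant factors of ∂_2 are all 1, so H_1 ≅ Z.
  H_2: rank ker ∂_2 − rank ∂_3 = (5 − 5) − 0 = 0, and there is no ∂_3, so H_2 ≅ 0.

H_0 = Z,  H_1 = Z,  H_2 = 0.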